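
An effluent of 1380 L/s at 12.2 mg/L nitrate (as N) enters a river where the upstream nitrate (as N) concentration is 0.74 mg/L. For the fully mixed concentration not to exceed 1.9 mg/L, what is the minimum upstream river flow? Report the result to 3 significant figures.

12300 L/s

Set C_mix = 1.9: (Q·0.7400 + 1380·12.20) / (Q + 1380) = 1.9
→ Q = 1380·(12.20 − 1.9)/(1.9 − 0.7400) = 12250 L/s.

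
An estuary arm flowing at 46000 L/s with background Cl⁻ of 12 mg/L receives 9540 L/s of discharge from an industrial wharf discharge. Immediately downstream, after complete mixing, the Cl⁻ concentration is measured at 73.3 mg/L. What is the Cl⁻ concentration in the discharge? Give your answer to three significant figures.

Mass balance: 46000·12.00 + 9540·Cₑ = 55540·73.30
→ Cₑ = (55540·73.30 − 46000·12.00) / 9540 = 368.9 mg/L.

369 mg/L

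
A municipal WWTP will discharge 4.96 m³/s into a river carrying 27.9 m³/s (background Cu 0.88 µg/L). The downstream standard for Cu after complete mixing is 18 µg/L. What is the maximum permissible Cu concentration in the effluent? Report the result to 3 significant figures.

At the limit, (Qr·Cr + Qe·Cₑ)/(Qr + Qe) = 18:
Cₑ = (32.86·18 − 27.90·0.8800) / 4.960 = 114.3 µg/L.

114 µg/L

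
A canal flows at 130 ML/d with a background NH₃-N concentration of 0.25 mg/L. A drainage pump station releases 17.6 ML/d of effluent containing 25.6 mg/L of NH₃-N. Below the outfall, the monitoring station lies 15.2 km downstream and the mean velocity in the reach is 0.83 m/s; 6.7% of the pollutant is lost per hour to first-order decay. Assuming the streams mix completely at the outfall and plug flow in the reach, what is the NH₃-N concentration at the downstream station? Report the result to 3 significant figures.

Mass balance: C = (130.0·0.2500 + 17.60·25.60) / 147.6 = 483.1/147.6 = 3.273 mg/L.
Travel time t = 15.2·1000 / 0.83 = 18310 s = 5.087 h.
6.7%/h lost → k = −ln(1 − 0.067) = 0.06935 h⁻¹.
Applying C = C₀e^(−kt): 3.273 × 0.7027 = 2.300 mg/L.

2.30 mg/L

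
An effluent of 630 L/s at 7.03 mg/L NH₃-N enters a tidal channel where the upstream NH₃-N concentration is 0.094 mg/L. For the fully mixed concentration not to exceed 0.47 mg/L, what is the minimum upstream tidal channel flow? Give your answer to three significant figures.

11000 L/s

Set C_mix = 0.47: (Q·0.09400 + 630.0·7.030) / (Q + 630.0) = 0.47
→ Q = 630.0·(7.030 − 0.47)/(0.47 − 0.09400) = 10990 L/s.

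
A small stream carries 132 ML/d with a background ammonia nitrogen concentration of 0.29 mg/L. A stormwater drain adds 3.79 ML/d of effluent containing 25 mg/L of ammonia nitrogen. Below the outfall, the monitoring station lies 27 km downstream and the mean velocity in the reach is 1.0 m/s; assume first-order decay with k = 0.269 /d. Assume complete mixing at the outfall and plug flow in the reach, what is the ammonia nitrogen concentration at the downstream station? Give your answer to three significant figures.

0.901 mg/L

Flow-weighted average: C = (132.0·0.2900 + 3.790·25.00) / 135.8 = 133.0/135.8 = 0.9797 mg/L.
Travel time t = 27·1000 / 1.0 = 27000 s = 7.500 h.
After decay, C = 0.9797 × e^(−kt) = 0.9797 × 0.9194 = 0.9007 mg/L.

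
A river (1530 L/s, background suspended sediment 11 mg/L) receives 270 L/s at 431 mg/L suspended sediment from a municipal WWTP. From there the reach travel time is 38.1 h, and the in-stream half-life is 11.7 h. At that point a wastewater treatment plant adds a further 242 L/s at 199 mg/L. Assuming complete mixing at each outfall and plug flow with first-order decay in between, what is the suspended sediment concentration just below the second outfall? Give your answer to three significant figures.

30.4 mg/L

Flow-weighted average: C = (1530·11.00 + 270.0·431.0) / 1800 = 133200/1800 = 74.00 mg/L; combined flow 1800 L/s.
Half-life 11.7 h → k = ln 2 / 11.7 = 0.05924 h⁻¹ = 1.422 d⁻¹.
First-order decay: C = 74.00·exp(−k·t) = 74.00·0.1046 = 7.744 mg/L.
Second outfall: C = (1800·7.744 + 242.0·199.0)/2042 = 30.41 mg/L.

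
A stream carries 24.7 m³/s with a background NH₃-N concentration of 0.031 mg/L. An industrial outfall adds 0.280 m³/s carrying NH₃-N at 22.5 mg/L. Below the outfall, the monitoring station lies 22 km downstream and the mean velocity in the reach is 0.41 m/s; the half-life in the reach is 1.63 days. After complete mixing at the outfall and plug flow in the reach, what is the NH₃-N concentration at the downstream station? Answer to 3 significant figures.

Flow-weighted average: C = (24.70·0.03100 + 0.2800·22.50) / 24.98 = 7.066/24.98 = 0.2829 mg/L.
Travel time t = 22·1000 / 0.41 = 53660 s = 14.91 h.
Half-life 1.63 d → k = ln 2 / 1.63 = 0.4252 d⁻¹.
Decay over the reach: 0.2829·exp(−kt) = 0.2829·0.7679 = 0.2172 mg/L.

0.217 mg/L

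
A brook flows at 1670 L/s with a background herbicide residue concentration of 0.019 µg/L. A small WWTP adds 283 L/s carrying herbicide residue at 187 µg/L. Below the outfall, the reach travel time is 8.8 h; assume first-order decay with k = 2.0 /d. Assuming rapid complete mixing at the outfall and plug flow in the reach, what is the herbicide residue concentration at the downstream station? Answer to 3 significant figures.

13.0 µg/L

After mixing, C = (1670·0.01900 + 283.0·187.0) / 1953 = 52950/1953 = 27.11 µg/L.
After decay, C = 27.11 × e^(−kt) = 27.11 × 0.4803 = 13.02 µg/L.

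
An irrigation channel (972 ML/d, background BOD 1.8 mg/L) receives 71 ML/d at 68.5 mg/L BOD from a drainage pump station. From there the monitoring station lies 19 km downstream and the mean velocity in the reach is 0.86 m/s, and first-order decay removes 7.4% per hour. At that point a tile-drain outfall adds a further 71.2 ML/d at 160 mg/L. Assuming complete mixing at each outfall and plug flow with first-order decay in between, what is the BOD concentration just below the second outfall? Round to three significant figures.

Mass balance: C = (972.0·1.800 + 71.00·68.50) / 1043 = 6613/1043 = 6.340 mg/L; combined flow 1043 ML/d.
Travel time t = 19·1000 / 0.86 = 22090 s = 6.137 h.
7.4%/h lost → k = −ln(1 − 0.074) = 0.07688 h⁻¹.
Decay over the reach: 6.340·exp(−kt) = 6.340·0.6239 = 3.956 mg/L.
At the second outfall, C = (1043·3.956 + 71.20·160.0) / (1043 + 71.20) = 13.93 mg/L.

13.9 mg/L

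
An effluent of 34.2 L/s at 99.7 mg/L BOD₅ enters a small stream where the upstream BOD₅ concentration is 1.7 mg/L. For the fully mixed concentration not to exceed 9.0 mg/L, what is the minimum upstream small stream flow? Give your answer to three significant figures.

Set C_mix = 9.0: (Q·1.700 + 34.20·99.70) / (Q + 34.20) = 9.0
→ Q = 34.20·(99.70 − 9.0)/(9.0 − 1.700) = 424.9 L/s.

425 L/s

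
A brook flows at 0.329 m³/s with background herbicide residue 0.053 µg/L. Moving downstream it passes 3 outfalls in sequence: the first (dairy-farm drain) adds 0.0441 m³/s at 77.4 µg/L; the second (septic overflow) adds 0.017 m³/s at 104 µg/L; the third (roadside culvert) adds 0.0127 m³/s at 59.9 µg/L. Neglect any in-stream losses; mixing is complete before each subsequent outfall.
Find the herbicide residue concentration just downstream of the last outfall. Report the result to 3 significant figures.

Below outfall 1: Q → 0.3731 m³/s, C = (0.3290·0.05300 + 0.04410·77.40)/0.3731 = 9.195 µg/L.
Below outfall 2: Q → 0.3901 m³/s, C = (0.3731·9.195 + 0.01700·104.0)/0.3901 = 13.33 µg/L.
Below outfall 3: Q → 0.4028 m³/s, C = (0.3901·13.33 + 0.01270·59.90)/0.4028 = 14.80 µg/L.

14.8 µg/L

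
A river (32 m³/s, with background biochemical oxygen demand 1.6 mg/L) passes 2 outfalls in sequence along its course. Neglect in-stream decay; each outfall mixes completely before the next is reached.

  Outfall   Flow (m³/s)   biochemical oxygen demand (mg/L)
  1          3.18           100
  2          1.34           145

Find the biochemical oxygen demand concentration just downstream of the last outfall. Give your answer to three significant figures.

Below outfall 1: Q → 35.18 m³/s, C = (32.00·1.600 + 3.180·100.0)/35.18 = 10.49 mg/L.
Below outfall 2: Q → 36.52 m³/s, C = (35.18·10.49 + 1.340·145.0)/36.52 = 15.43 mg/L.

15.4 mg/L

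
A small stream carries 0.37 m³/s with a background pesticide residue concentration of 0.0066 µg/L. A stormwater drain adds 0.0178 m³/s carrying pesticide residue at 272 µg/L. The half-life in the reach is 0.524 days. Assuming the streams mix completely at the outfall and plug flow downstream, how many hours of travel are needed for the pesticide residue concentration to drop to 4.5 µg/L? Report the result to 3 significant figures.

18.5 h

Mixed concentration C = ΣQC/ΣQ = (0.3700·0.006600 + 0.01780·272.0) / 0.3878 = 4.844/0.3878 = 12.49 µg/L.
Half-life 0.524 d → k = ln 2 / 0.524 = 1.323 d⁻¹.
12.49·exp(−k·t) = 4.5 → t = ln(12.49/4.5)/k = 66680 s = 18.52 h.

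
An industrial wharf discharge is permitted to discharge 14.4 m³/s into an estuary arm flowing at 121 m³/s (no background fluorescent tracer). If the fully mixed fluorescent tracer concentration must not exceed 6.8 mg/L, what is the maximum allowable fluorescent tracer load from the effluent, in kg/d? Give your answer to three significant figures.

79600 kg/d

Mass balance at the limit: 121.0·0 + 14.40·Cₑ = 135.4·6.8 → Cₑ = 63.94 mg/L.
Load = 14.40 m³/s × 63.94 g/m³ × 86 400 s/d = 79550 kg/d.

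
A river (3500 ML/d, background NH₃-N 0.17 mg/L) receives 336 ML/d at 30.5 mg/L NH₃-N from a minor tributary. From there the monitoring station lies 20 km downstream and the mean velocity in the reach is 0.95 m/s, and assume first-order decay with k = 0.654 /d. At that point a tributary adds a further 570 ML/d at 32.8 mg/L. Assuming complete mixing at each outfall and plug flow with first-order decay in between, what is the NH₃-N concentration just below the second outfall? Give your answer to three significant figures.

Flow-weighted average: C = (3500·0.1700 + 336.0·30.50) / 3836 = 10840/3836 = 2.827 mg/L; combined flow 3836 ML/d.
Travel time t = 20·1000 / 0.95 = 21050 s = 5.848 h.
After decay, C = 2.827 × e^(−kt) = 2.827 × 0.8527 = 2.410 mg/L.
At the second outfall, C = (3836·2.410 + 570.0·32.80) / (3836 + 570.0) = 6.342 mg/L.

6.34 mg/L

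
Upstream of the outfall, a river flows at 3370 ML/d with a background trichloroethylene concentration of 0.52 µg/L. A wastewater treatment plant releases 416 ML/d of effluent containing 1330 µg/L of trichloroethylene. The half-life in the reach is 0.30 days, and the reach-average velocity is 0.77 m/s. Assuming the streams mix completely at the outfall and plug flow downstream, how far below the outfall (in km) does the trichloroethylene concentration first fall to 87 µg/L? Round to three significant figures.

After mixing, C = (3370·0.5200 + 416.0·1330) / 3786 = 555000/3786 = 146.6 µg/L.
Half-life 0.30 d → k = ln 2 / 0.30 = 2.310 d⁻¹.
Set 146.6·exp(−k·t) = 87 → t = ln(146.6/87)/k = 19510 s = 5.420 h.
Distance = v·t = 0.77·19510 = 15020 m = 15.02 km.

15.0 km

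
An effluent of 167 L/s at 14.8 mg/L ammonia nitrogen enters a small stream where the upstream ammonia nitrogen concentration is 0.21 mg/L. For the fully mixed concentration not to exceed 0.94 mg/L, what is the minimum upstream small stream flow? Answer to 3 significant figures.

3170 L/s

Set C_mix = 0.94: (Q·0.2100 + 167.0·14.80) / (Q + 167.0) = 0.94
→ Q = 167.0·(14.80 − 0.94)/(0.94 − 0.2100) = 3171 L/s.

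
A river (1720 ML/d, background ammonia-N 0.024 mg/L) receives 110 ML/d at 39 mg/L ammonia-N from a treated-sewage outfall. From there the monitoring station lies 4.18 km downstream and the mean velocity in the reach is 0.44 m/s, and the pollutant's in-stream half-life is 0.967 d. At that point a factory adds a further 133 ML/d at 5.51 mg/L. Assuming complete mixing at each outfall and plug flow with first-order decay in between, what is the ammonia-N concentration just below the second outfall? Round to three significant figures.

2.41 mg/L

After mixing, C = (1720·0.02400 + 110.0·39.00) / 1830 = 4331/1830 = 2.367 mg/L; combined flow 1830 ML/d.
Travel time t = 4.18·1000 / 0.44 = 9500 s = 2.639 h.
Half-life 0.967 d → k = ln 2 / 0.967 = 0.7168 d⁻¹.
Applying C = C₀e^(−kt): 2.367 × 0.9242 = 2.187 mg/L.
Second outfall: C = (1830·2.187 + 133.0·5.510)/1963 = 2.413 mg/L.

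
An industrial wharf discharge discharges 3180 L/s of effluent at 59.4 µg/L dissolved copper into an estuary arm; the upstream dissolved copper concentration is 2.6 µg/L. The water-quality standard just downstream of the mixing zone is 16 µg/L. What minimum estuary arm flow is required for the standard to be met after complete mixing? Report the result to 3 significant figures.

10300 L/s

Set C_mix = 16: (Q·2.600 + 3180·59.40) / (Q + 3180) = 16
→ Q = 3180·(59.40 − 16)/(16 − 2.600) = 10300 L/s.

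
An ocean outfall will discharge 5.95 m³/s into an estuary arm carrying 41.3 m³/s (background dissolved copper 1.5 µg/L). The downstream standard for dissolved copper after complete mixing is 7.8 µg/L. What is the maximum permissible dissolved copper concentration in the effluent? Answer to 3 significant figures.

At the limit, (Qr·Cr + Qe·Cₑ)/(Qr + Qe) = 7.8:
Cₑ = (47.25·7.8 − 41.30·1.500) / 5.950 = 51.53 µg/L.

51.5 µg/L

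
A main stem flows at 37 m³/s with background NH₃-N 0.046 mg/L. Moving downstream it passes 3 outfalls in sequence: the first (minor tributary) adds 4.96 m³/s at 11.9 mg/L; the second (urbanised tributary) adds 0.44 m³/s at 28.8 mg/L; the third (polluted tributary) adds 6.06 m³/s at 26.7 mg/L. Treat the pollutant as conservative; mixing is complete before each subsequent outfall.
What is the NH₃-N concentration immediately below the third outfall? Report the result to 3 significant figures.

4.85 mg/L

Below outfall 1: Q → 41.96 m³/s, C = (37.00·0.04600 + 4.960·11.90)/41.96 = 1.447 mg/L.
Below outfall 2: Q → 42.40 m³/s, C = (41.96·1.447 + 0.4400·28.80)/42.40 = 1.731 mg/L.
Below outfall 3: Q → 48.46 m³/s, C = (42.40·1.731 + 6.060·26.70)/48.46 = 4.853 mg/L.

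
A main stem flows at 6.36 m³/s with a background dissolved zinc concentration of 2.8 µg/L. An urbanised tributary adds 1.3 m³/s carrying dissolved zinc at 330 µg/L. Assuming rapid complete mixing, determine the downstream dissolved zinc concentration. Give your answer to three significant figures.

58.3 µg/L

Mixed concentration C = ΣQC/ΣQ = (6.360·2.800 + 1.300·330.0) / 7.660 = 446.8/7.660 = 58.33 µg/L.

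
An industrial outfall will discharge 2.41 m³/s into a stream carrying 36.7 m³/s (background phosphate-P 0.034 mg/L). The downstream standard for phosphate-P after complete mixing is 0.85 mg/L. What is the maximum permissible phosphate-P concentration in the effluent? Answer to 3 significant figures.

At the limit, (Qr·Cr + Qe·Cₑ)/(Qr + Qe) = 0.85:
Cₑ = (39.11·0.85 − 36.70·0.03400) / 2.410 = 13.28 mg/L.

13.3 mg/L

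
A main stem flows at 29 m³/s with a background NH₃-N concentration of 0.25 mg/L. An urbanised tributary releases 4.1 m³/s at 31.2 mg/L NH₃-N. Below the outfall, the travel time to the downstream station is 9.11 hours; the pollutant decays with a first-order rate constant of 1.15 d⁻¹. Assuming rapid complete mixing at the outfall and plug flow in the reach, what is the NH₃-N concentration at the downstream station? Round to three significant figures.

2.64 mg/L

After mixing, C = (29.00·0.2500 + 4.100·31.20) / 33.10 = 135.2/33.10 = 4.084 mg/L.
Applying C = C₀e^(−kt): 4.084 × 0.6463 = 2.639 mg/L.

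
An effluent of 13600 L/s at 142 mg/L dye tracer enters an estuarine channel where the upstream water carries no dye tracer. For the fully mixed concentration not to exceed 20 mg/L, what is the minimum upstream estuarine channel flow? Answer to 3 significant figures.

83000 L/s

Set C_mix = 20: (Q·0 + 13600·142.0) / (Q + 13600) = 20
→ Q = 13600·(142.0 − 20)/(20 − 0) = 82960 L/s.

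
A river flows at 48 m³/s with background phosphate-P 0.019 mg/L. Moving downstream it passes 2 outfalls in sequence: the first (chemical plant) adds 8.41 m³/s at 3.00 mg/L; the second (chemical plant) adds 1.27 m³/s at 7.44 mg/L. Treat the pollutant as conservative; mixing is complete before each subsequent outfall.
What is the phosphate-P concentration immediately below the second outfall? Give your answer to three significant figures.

0.617 mg/L

After outfall 1: Q = 48.00 + 8.410 = 56.41 m³/s; C = (48.00·0.01900 + 8.410·3.000)/56.41 = 0.4634 mg/L.
After outfall 2: Q = 56.41 + 1.270 = 57.68 m³/s; C = (56.41·0.4634 + 1.270·7.440)/57.68 = 0.6170 mg/L.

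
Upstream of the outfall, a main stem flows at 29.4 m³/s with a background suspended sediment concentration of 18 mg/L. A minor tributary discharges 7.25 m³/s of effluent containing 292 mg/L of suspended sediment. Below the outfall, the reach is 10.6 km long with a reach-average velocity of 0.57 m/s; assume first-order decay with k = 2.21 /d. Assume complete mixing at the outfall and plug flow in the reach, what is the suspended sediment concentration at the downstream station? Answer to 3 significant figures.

44.9 mg/L

Flow-weighted average: C = (29.40·18.00 + 7.250·292.0) / 36.65 = 2646/36.65 = 72.20 mg/L.
Travel time t = 10.6·1000 / 0.57 = 18600 s = 5.166 h.
Applying C = C₀e^(−kt): 72.20 × 0.6215 = 44.87 mg/L.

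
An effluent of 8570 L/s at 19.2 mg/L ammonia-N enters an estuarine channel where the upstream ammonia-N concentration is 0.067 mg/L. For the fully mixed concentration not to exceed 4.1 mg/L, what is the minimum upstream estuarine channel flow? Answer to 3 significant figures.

Set C_mix = 4.1: (Q·0.06700 + 8570·19.20) / (Q + 8570) = 4.1
→ Q = 8570·(19.20 − 4.1)/(4.1 − 0.06700) = 32090 L/s.

32100 L/s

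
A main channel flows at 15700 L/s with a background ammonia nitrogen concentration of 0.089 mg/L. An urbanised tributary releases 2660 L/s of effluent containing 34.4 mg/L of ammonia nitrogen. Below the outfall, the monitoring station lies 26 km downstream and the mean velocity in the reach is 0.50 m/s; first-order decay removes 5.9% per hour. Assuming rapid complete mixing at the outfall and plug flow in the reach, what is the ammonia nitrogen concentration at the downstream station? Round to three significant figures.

Mass balance: C = (15700·0.08900 + 2660·34.40) / 18360 = 92900/18360 = 5.060 mg/L.
Travel time t = 26·1000 / 0.50 = 52000 s = 14.44 h.
5.9%/h lost → k = −ln(1 − 0.059) = 0.06081 h⁻¹.
Applying C = C₀e^(−kt): 5.060 × 0.4154 = 2.102 mg/L.

2.10 mg/L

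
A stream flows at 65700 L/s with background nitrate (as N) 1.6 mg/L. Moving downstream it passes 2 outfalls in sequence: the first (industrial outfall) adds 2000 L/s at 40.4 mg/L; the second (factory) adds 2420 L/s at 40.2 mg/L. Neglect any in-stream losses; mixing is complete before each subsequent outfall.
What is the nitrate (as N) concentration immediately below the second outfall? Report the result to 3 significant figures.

After outfall 1: Q = 65700 + 2000 = 67700 L/s; C = (65700·1.600 + 2000·40.40)/67700 = 2.746 mg/L.
After outfall 2: Q = 67700 + 2420 = 70120 L/s; C = (67700·2.746 + 2420·40.20)/70120 = 4.039 mg/L.

4.04 mg/L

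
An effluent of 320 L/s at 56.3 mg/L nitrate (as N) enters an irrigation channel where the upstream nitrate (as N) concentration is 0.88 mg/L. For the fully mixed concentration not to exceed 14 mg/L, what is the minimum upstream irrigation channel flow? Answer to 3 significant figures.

Set C_mix = 14: (Q·0.8800 + 320.0·56.30) / (Q + 320.0) = 14
→ Q = 320.0·(56.30 − 14)/(14 − 0.8800) = 1032 L/s.

1030 L/s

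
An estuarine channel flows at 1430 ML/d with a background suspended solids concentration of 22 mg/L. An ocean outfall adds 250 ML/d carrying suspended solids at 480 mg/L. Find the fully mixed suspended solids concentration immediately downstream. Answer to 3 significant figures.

90.2 mg/L

Conservation of mass: C = (1430·22.00 + 250.0·480.0) / 1680 = 151500/1680 = 90.15 mg/L.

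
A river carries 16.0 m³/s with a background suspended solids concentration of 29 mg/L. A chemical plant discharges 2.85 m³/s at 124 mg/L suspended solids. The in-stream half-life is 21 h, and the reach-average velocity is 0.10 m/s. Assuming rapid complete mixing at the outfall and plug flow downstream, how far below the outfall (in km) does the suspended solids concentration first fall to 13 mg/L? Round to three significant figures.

13.1 km

Conservation of mass: C = (16.00·29.00 + 2.850·124.0) / 18.85 = 817.4/18.85 = 43.36 mg/L.
Half-life 21 h → k = ln 2 / 21 = 0.03301 h⁻¹ = 0.7922 d⁻¹.
Set 43.36·exp(−k·t) = 13 → t = ln(43.36/13)/k = 131400 s = 36.50 h.
Distance = v·t = 0.10·131400 = 13140 m = 13.14 km.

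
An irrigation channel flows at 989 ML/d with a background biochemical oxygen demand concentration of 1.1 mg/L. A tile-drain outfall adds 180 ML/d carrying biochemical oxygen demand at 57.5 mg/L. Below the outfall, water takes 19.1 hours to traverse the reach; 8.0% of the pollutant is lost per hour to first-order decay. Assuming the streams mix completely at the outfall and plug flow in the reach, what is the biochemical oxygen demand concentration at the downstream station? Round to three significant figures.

Flow-weighted average: C = (989.0·1.100 + 180.0·57.50) / 1169 = 11440/1169 = 9.784 mg/L.
8.0%/h lost → k = −ln(1 − 0.08) = 0.08338 h⁻¹.
Decay over the reach: 9.784·exp(−kt) = 9.784·0.2034 = 1.990 mg/L.

1.99 mg/L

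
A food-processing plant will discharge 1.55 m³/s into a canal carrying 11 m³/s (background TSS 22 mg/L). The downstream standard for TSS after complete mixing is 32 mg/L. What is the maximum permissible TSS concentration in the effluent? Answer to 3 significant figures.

103 mg/L

At the limit, (Qr·Cr + Qe·Cₑ)/(Qr + Qe) = 32:
Cₑ = (12.55·32 − 11.00·22.00) / 1.550 = 103.0 mg/L.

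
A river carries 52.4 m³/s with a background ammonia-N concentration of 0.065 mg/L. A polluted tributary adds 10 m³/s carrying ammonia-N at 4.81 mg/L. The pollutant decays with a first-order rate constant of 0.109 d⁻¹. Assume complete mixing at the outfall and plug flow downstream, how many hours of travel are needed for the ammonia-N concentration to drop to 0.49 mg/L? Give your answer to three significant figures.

Mass balance: C = (52.40·0.06500 + 10.00·4.810) / 62.40 = 51.51/62.40 = 0.8254 mg/L.
0.8254·exp(−k·t) = 0.49 → t = ln(0.8254/0.49)/k = 413400 s = 114.8 h.

115 h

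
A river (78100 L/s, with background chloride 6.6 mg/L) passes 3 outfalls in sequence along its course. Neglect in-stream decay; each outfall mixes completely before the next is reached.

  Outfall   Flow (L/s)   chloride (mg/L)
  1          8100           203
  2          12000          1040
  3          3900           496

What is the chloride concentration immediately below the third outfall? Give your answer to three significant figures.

Below outfall 1: Q → 86200 L/s, C = (78100·6.600 + 8100·203.0)/86200 = 25.06 mg/L.
Below outfall 2: Q → 98200 L/s, C = (86200·25.06 + 12000·1040)/98200 = 149.1 mg/L.
Below outfall 3: Q → 102100 L/s, C = (98200·149.1 + 3900·496.0)/102100 = 162.3 mg/L.

162 mg/L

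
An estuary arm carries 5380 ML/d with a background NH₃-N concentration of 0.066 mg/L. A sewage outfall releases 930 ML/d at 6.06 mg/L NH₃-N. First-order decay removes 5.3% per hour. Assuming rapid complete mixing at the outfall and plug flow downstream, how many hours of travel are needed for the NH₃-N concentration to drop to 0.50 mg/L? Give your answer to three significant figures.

11.8 h

Flow-weighted average: C = (5380·0.06600 + 930.0·6.060) / 6310 = 5991/6310 = 0.9494 mg/L.
5.3%/h lost → k = −ln(1 − 0.053) = 0.05446 h⁻¹.
0.9494·exp(−k·t) = 0.50 → t = ln(0.9494/0.50)/k = 42390 s = 11.78 h.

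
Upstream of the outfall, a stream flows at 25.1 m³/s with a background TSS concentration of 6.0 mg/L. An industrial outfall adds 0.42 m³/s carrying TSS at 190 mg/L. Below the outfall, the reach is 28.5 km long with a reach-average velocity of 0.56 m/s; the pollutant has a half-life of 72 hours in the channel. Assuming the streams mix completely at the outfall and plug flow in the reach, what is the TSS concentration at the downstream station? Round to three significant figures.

Flow-weighted average: C = (25.10·6.000 + 0.4200·190.0) / 25.52 = 230.4/25.52 = 9.028 mg/L.
Travel time t = 28.5·1000 / 0.56 = 50890 s = 14.14 h.
Half-life 72 h → k = ln 2 / 72 = 0.009627 h⁻¹ = 0.2310 d⁻¹.
After decay, C = 9.028 × e^(−kt) = 9.028 × 0.8728 = 7.879 mg/L.

7.88 mg/L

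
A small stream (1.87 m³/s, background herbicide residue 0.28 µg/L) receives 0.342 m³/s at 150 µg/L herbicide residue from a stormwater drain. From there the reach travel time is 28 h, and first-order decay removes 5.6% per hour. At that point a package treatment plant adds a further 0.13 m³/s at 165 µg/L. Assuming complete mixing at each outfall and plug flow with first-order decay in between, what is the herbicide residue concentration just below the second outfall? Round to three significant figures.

Conservation of mass: C = (1.870·0.2800 + 0.3420·150.0) / 2.212 = 51.82/2.212 = 23.43 µg/L; combined flow 2.212 m³/s.
5.6%/h lost → k = −ln(1 − 0.056) = 0.05763 h⁻¹.
First-order decay: C = 23.43·exp(−k·t) = 23.43·0.1992 = 4.666 µg/L.
Second outfall: C = (2.212·4.666 + 0.1300·165.0)/2.342 = 13.57 µg/L.

13.6 µg/L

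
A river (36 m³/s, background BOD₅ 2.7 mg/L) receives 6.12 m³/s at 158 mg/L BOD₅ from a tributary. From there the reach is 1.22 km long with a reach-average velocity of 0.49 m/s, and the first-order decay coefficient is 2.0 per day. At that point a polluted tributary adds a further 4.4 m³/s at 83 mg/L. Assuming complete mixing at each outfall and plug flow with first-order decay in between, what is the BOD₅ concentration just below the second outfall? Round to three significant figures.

29.4 mg/L

Mass balance: C = (36.00·2.700 + 6.120·158.0) / 42.12 = 1064/42.12 = 25.26 mg/L; combined flow 42.12 m³/s.
Travel time t = 1.22·1000 / 0.49 = 2490 s = 0.6916 h.
Applying C = C₀e^(−kt): 25.26 × 0.9440 = 23.85 mg/L.
At the second outfall, C = (42.12·23.85 + 4.400·83.00) / (42.12 + 4.400) = 29.44 mg/L.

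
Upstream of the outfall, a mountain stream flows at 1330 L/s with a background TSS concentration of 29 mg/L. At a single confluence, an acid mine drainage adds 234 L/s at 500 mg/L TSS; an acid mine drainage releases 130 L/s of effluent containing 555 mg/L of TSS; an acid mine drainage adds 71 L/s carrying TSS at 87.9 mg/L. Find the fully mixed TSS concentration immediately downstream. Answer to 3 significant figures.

Conservation of mass: C = (1330·29.00 + 234.0·500.0 + 130.0·555.0 + 71.00·87.90) / 1765 = 234000/1765 = 132.6 mg/L.

133 mg/L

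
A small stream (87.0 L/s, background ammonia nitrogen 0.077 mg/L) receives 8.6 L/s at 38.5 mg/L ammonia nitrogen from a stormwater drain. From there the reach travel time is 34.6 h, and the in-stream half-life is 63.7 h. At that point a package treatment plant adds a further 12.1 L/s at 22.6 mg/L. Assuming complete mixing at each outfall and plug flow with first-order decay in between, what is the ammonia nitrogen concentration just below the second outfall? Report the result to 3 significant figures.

4.69 mg/L

After mixing, C = (87.00·0.07700 + 8.600·38.50) / 95.60 = 337.8/95.60 = 3.533 mg/L; combined flow 95.60 L/s.
Half-life 63.7 h → k = ln 2 / 63.7 = 0.01088 h⁻¹ = 0.2612 d⁻¹.
Decay over the reach: 3.533·exp(−kt) = 3.533·0.6863 = 2.425 mg/L.
At the second outfall, C = (95.60·2.425 + 12.10·22.60) / (95.60 + 12.10) = 4.692 mg/L.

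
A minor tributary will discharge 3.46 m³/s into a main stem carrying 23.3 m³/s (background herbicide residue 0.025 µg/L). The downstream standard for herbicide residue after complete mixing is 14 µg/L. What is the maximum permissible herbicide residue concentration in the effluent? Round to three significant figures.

108 µg/L

At the limit, (Qr·Cr + Qe·Cₑ)/(Qr + Qe) = 14:
Cₑ = (26.76·14 − 23.30·0.02500) / 3.460 = 108.1 µg/L.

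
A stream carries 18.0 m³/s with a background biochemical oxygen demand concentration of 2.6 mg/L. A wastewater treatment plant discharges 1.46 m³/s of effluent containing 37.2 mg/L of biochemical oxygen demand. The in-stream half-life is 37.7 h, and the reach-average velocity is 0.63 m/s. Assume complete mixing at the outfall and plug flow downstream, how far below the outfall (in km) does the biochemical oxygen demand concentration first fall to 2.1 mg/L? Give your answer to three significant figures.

Mixed concentration C = ΣQC/ΣQ = (18.00·2.600 + 1.460·37.20) / 19.46 = 101.1/19.46 = 5.196 mg/L.
Half-life 37.7 h → k = ln 2 / 37.7 = 0.01839 h⁻¹ = 0.4413 d⁻¹.
Set 5.196·exp(−k·t) = 2.1 → t = ln(5.196/2.1)/k = 177400 s = 49.27 h.
Distance = v·t = 0.63·177400 = 111800 m = 111.8 km.

112 km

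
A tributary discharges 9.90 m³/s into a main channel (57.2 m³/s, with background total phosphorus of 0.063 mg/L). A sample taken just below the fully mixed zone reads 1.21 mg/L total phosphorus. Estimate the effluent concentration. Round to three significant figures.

7.84 mg/L

Mass balance: 57.20·0.06300 + 9.900·Cₑ = 67.10·1.210
→ Cₑ = (67.10·1.210 − 57.20·0.06300) / 9.900 = 7.837 mg/L.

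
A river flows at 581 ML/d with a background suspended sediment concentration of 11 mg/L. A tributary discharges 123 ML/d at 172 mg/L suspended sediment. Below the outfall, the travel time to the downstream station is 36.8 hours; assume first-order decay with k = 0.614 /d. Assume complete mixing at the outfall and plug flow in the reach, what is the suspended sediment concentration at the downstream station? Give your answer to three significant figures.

Conservation of mass: C = (581.0·11.00 + 123.0·172.0) / 704.0 = 27550/704.0 = 39.13 mg/L.
Applying C = C₀e^(−kt): 39.13 × 0.3901 = 15.26 mg/L.

15.3 mg/L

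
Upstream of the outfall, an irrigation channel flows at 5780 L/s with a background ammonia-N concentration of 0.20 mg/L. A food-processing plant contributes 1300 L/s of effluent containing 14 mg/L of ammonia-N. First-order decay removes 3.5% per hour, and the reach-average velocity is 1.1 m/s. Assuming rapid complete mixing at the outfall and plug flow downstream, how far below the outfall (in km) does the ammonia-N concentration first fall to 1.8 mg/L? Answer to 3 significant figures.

Flow-weighted average: C = (5780·0.2000 + 1300·14.00) / 7080 = 19360/7080 = 2.734 mg/L.
3.5%/h lost → k = −ln(1 − 0.035) = 0.03563 h⁻¹.
Set 2.734·exp(−k·t) = 1.8 → t = ln(2.734/1.8)/k = 42230 s = 11.73 h.
Distance = v·t = 1.1·42230 = 46450 m = 46.45 km.

46.5 km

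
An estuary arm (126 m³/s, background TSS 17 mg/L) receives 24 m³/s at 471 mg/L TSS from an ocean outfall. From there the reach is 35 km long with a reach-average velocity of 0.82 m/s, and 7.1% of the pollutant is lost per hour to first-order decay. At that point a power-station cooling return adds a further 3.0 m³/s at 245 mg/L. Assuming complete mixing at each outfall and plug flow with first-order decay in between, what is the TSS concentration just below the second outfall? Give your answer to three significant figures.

Mass balance: C = (126.0·17.00 + 24.00·471.0) / 150.0 = 13450/150.0 = 89.64 mg/L; combined flow 150.0 m³/s.
Travel time t = 35·1000 / 0.82 = 42680 s = 11.86 h.
7.1%/h lost → k = −ln(1 − 0.071) = 0.07365 h⁻¹.
After decay, C = 89.64 × e^(−kt) = 89.64 × 0.4176 = 37.44 mg/L.
At the second outfall, C = (150.0·37.44 + 3.000·245.0) / (150.0 + 3.000) = 41.51 mg/L.

41.5 mg/L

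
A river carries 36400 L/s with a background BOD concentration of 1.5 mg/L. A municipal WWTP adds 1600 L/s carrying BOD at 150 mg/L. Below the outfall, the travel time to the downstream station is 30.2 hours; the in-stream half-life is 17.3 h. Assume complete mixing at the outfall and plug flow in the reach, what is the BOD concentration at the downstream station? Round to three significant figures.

Conservation of mass: C = (36400·1.500 + 1600·150.0) / 38000 = 294600/38000 = 7.753 mg/L.
Half-life 17.3 h → k = ln 2 / 17.3 = 0.04007 h⁻¹ = 0.9616 d⁻¹.
Applying C = C₀e^(−kt): 7.753 × 0.2982 = 2.312 mg/L.

2.31 mg/L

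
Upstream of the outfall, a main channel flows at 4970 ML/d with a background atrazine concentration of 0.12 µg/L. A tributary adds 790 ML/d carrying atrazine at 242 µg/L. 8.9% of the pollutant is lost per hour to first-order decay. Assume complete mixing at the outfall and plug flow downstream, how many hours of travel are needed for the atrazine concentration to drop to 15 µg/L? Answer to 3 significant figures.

After mixing, C = (4970·0.1200 + 790.0·242.0) / 5760 = 191800/5760 = 33.29 µg/L.
8.9%/h lost → k = −ln(1 − 0.089) = 0.09321 h⁻¹.
33.29·exp(−k·t) = 15 → t = ln(33.29/15)/k = 30790 s = 8.554 h.

8.55 h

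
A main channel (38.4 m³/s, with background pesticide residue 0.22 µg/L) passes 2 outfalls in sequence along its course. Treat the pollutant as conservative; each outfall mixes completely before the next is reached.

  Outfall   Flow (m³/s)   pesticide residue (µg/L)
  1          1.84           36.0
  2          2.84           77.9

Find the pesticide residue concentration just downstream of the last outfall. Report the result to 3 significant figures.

After outfall 1: Q = 38.40 + 1.840 = 40.24 m³/s; C = (38.40·0.2200 + 1.840·36.00)/40.24 = 1.856 µg/L.
After outfall 2: Q = 40.24 + 2.840 = 43.08 m³/s; C = (40.24·1.856 + 2.840·77.90)/43.08 = 6.869 µg/L.

6.87 µg/L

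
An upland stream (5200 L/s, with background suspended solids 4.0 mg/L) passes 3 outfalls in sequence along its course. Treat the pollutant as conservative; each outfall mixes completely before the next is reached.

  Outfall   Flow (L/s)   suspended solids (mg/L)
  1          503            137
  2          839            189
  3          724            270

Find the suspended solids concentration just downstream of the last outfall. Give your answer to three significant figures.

61.1 mg/L

Below outfall 1: Q → 5703 L/s, C = (5200·4.000 + 503.0·137.0)/5703 = 15.73 mg/L.
Below outfall 2: Q → 6542 L/s, C = (5703·15.73 + 839.0·189.0)/6542 = 37.95 mg/L.
Below outfall 3: Q → 7266 L/s, C = (6542·37.95 + 724.0·270.0)/7266 = 61.07 mg/L.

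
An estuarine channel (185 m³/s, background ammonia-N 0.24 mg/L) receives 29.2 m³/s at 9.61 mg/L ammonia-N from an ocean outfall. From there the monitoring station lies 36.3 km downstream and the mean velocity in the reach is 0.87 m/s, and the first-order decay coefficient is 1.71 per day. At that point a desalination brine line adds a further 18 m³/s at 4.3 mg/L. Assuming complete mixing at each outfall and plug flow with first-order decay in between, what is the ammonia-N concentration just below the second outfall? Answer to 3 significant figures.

0.946 mg/L

Flow-weighted average: C = (185.0·0.2400 + 29.20·9.610) / 214.2 = 325.0/214.2 = 1.517 mg/L; combined flow 214.2 m³/s.
Travel time t = 36.3·1000 / 0.87 = 41720 s = 11.59 h.
First-order decay: C = 1.517·exp(−k·t) = 1.517·0.4379 = 0.6644 mg/L.
At the second outfall, C = (214.2·0.6644 + 18.00·4.300) / (214.2 + 18.00) = 0.9462 mg/L.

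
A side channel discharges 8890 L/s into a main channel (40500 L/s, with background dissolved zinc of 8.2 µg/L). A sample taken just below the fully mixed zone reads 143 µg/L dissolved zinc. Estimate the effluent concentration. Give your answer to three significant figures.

757 µg/L

Mass balance: 40500·8.200 + 8890·Cₑ = 49390·143.0
→ Cₑ = (49390·143.0 − 40500·8.200) / 8890 = 757.1 µg/L.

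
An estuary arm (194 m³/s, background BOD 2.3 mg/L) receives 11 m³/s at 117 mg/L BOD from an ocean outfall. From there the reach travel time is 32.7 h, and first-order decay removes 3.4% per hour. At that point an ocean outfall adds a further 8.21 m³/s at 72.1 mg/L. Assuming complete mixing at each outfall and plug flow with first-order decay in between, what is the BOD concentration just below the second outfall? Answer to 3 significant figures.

Mixed concentration C = ΣQC/ΣQ = (194.0·2.300 + 11.00·117.0) / 205.0 = 1733/205.0 = 8.455 mg/L; combined flow 205.0 m³/s.
3.4%/h lost → k = −ln(1 − 0.034) = 0.03459 h⁻¹.
Applying C = C₀e^(−kt): 8.455 × 0.3227 = 2.728 mg/L.
At the second outfall, C = (205.0·2.728 + 8.210·72.10) / (205.0 + 8.210) = 5.399 mg/L.

5.40 mg/L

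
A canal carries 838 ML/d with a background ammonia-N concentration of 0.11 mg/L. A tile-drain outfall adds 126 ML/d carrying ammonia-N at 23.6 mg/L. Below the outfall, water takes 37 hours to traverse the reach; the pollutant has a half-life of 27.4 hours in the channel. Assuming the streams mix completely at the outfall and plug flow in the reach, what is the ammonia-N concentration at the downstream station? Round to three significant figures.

After mixing, C = (838.0·0.1100 + 126.0·23.60) / 964.0 = 3066/964.0 = 3.180 mg/L.
Half-life 27.4 h → k = ln 2 / 27.4 = 0.02530 h⁻¹ = 0.6071 d⁻¹.
After decay, C = 3.180 × e^(−kt) = 3.180 × 0.3922 = 1.247 mg/L.

1.25 mg/L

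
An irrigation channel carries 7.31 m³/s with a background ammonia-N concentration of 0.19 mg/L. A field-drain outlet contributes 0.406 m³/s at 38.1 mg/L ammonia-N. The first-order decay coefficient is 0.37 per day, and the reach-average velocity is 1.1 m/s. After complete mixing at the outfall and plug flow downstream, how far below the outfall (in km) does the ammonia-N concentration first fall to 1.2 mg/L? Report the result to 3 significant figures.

154 km

Mass balance: C = (7.310·0.1900 + 0.4060·38.10) / 7.716 = 16.86/7.716 = 2.185 mg/L.
Set 2.185·exp(−k·t) = 1.2 → t = ln(2.185/1.2)/k = 139900 s = 38.87 h.
Distance = v·t = 1.1·139900 = 153900 m = 153.9 km.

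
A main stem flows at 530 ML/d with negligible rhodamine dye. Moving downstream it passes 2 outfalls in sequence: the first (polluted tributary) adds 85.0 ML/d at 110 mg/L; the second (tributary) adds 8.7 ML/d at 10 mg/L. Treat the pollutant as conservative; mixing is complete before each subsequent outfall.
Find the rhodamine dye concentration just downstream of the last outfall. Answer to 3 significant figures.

15.1 mg/L

Below outfall 1: Q → 615.0 ML/d, C = (530.0·0 + 85.00·110.0)/615.0 = 15.20 mg/L.
Below outfall 2: Q → 623.7 ML/d, C = (615.0·15.20 + 8.700·10.00)/623.7 = 15.13 mg/L.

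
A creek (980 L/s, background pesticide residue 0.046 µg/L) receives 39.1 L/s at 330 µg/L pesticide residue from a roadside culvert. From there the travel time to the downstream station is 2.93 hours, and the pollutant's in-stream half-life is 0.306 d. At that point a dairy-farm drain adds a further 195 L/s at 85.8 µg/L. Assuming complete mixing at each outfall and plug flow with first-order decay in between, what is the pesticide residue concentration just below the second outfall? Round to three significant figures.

21.9 µg/L

Mass balance: C = (980.0·0.04600 + 39.10·330.0) / 1019 = 12950/1019 = 12.71 µg/L; combined flow 1019 L/s.
Half-life 0.306 d → k = ln 2 / 0.306 = 2.265 d⁻¹.
After decay, C = 12.71 × e^(−kt) = 12.71 × 0.7584 = 9.636 µg/L.
Second outfall: C = (1019·9.636 + 195.0·85.80)/1214 = 21.87 µg/L.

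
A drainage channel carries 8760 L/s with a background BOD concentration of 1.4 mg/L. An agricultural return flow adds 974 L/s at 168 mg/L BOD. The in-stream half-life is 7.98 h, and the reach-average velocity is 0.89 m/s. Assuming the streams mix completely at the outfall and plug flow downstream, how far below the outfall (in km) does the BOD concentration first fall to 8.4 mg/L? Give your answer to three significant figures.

28.3 km

Flow-weighted average: C = (8760·1.400 + 974.0·168.0) / 9734 = 175900/9734 = 18.07 mg/L.
Half-life 7.98 h → k = ln 2 / 7.98 = 0.08686 h⁻¹ = 2.085 d⁻¹.
Set 18.07·exp(−k·t) = 8.4 → t = ln(18.07/8.4)/k = 31750 s = 8.819 h.
Distance = v·t = 0.89·31750 = 28260 m = 28.26 km.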